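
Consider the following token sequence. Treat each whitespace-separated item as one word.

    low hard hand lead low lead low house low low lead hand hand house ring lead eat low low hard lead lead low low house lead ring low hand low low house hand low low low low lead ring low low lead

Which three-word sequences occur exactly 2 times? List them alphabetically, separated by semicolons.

Trigram counts meeting the condition (exactly 2 times):
  hand low low: 2
  lead ring low: 2
  low low house: 2
  low low low: 2

hand low low; lead ring low; low low house; low low low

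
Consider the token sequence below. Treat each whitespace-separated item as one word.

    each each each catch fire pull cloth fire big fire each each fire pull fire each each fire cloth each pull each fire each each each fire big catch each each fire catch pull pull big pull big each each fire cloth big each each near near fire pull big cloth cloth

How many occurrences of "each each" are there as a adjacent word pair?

9

Scanning the 51 overlapping bigram windows for "each each":
  position 1–2: each each
  position 2–3: each each
  position 11–12: each each
  position 16–17: each each
  position 24–25: each each
  position 25–26: each each
  position 30–31: each each
  position 39–40: each each
  position 44–45: each each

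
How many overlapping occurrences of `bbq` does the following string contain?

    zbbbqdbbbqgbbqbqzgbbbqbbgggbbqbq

Sliding a length-3 window over the 32 characters (30 positions):
  position 3–5: bbq
  position 8–10: bbq
  position 12–14: bbq
  position 20–22: bbq
  position 28–30: bbq

5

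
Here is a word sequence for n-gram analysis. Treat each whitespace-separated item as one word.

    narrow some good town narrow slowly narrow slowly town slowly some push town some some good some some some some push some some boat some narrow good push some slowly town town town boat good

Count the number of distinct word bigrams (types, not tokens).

24

35 tokens → 34 bigram windows in total.
Repeated bigrams (each contributes count−1 duplicates):
  some some: 5
  narrow slowly: 2
  push some: 2
  slowly town: 2
  some good: 2
  some push: 2
  town town: 2
10 duplicate windows → 34 − 10 = 24 distinct.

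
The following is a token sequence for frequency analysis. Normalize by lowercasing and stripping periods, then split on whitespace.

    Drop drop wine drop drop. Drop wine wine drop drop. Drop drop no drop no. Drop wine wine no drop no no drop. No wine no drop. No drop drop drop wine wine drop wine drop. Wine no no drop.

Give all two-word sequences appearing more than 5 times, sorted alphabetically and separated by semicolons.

Bigram counts meeting the condition (more than 5 times):
  drop drop: 8
  drop wine: 6
  no drop: 7

drop drop; drop wine; no drop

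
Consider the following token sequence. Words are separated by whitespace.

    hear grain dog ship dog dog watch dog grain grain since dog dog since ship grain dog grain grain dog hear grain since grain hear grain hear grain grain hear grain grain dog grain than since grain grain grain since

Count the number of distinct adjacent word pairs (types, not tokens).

19

40 tokens → 39 bigram windows in total.
Repeated bigrams (each contributes count−1 duplicates):
  grain grain: 6
  hear grain: 5
  grain dog: 4
  dog grain: 3
  grain hear: 3
  grain since: 3
  dog dog: 2
  since grain: 2
20 duplicate windows → 39 − 20 = 19 distinct.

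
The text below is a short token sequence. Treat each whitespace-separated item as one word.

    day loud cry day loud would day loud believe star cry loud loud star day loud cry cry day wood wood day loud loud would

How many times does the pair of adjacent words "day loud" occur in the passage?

5

Scanning the 24 overlapping bigram windows for "day loud":
  position 1–2: day loud
  position 4–5: day loud
  position 7–8: day loud
  position 15–16: day loud
  position 22–23: day loud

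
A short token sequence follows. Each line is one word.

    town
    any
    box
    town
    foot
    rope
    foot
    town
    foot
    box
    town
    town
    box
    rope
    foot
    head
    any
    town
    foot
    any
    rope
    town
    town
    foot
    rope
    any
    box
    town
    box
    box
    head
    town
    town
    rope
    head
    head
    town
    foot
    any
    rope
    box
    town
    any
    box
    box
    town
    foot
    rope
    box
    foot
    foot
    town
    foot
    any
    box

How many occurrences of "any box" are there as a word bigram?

4

Scanning the 54 overlapping bigram windows for "any box":
  position 2–3: any box
  position 26–27: any box
  position 43–44: any box
  position 54–55: any box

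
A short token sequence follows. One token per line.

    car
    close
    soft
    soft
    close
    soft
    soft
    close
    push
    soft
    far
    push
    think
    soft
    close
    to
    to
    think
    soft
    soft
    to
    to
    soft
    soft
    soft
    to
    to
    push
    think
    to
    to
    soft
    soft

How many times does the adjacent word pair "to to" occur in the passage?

Scanning the 32 overlapping bigram windows for "to to":
  position 16–17: to to
  position 21–22: to to
  position 26–27: to to
  position 30–31: to to

4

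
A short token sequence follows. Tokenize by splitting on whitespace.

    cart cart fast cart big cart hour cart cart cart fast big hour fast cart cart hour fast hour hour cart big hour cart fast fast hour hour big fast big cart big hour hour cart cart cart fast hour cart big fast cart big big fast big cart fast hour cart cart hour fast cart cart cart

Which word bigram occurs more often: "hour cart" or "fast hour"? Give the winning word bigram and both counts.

"hour cart": 6 occurrences
"fast hour": 4 occurrences

"hour cart" (6 vs 4)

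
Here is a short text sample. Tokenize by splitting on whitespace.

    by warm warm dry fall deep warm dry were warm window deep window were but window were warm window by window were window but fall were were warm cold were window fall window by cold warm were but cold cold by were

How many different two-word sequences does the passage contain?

42 tokens → 41 bigram windows in total.
Repeated bigrams (each contributes count−1 duplicates):
  were warm: 3
  window were: 3
  warm dry: 2
  warm window: 2
  were but: 2
  were window: 2
  window by: 2
9 duplicate windows → 41 − 9 = 32 distinct.

32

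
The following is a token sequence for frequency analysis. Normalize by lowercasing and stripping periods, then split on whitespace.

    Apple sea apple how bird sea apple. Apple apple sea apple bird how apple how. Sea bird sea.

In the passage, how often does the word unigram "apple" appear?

7

Scanning the 18 tokens for "apple":
  position 1: apple
  position 3: apple
  position 7: apple
  position 8: apple
  position 9: apple
  position 11: apple
  position 14: apple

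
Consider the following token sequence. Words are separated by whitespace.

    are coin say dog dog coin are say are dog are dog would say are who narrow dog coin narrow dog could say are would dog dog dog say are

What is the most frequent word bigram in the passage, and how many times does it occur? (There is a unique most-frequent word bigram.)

Bigram frequencies (highest first):
  say are: 4
  dog dog: 3
  dog coin: 2
  are dog: 2
  narrow dog: 2
  are coin: 1
  … (15 more, each ≤ 1)

"say are", 4 times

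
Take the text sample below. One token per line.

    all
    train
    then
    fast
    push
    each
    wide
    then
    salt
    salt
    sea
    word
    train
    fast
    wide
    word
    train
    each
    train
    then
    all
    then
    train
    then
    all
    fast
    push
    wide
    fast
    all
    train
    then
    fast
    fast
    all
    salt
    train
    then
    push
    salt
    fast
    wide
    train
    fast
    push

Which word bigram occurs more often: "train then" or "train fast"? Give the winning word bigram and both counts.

"train then" (5 vs 2)

"train then": 5 occurrences
"train fast": 2 occurrences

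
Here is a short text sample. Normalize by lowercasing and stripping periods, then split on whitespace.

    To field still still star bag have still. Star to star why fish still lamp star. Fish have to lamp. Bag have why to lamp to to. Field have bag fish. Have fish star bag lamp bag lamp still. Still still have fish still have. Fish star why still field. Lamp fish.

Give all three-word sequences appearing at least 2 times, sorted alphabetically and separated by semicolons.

Trigram counts meeting the condition (at least 2 times):
  have fish star: 2
  still have fish: 2

have fish star; still have fish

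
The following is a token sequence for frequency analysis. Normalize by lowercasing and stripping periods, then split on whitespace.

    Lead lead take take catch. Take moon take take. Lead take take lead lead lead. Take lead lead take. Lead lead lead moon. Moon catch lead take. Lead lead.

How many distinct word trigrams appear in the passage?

17

29 tokens → 27 trigram windows in total.
Repeated trigrams (each contributes count−1 duplicates):
  take lead lead: 4
  lead lead take: 3
  lead take lead: 3
  lead lead lead: 2
  lead take take: 2
  take take lead: 2
10 duplicate windows → 27 − 10 = 17 distinct.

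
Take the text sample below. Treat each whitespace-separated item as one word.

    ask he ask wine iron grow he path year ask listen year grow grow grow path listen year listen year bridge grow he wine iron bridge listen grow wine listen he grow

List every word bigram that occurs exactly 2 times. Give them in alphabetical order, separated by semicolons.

grow grow; grow he; wine iron

Bigram counts meeting the condition (exactly 2 times):
  grow grow: 2
  grow he: 2
  wine iron: 2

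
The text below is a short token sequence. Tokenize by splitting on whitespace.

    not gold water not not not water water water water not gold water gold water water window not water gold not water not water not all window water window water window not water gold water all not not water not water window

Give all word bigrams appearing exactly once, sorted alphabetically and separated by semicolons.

Bigram counts meeting the condition (exactly once):
  all not: 1
  all window: 1
  gold not: 1
  not all: 1
  water all: 1

all not; all window; gold not; not all; water all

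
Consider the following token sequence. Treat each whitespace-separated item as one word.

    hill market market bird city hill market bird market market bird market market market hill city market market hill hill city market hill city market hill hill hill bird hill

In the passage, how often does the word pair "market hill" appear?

Scanning the 29 overlapping bigram windows for "market hill":
  position 14–15: market hill
  position 18–19: market hill
  position 22–23: market hill
  position 25–26: market hill

4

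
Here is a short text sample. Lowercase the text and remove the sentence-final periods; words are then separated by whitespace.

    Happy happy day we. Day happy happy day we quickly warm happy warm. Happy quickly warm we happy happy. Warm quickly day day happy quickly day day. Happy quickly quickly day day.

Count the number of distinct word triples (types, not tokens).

32 tokens → 30 trigram windows in total.
Repeated trigrams (each contributes count−1 duplicates):
  quickly day day: 3
  day day happy: 2
  day happy quickly: 2
  happy day we: 2
  happy happy day: 2
6 duplicate windows → 30 − 6 = 24 distinct.

24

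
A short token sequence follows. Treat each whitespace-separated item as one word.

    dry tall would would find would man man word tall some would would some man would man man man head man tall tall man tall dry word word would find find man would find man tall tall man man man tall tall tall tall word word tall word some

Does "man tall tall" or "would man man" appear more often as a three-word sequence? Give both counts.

"man tall tall" (3 vs 2)

"man tall tall": 3 occurrences
"would man man": 2 occurrences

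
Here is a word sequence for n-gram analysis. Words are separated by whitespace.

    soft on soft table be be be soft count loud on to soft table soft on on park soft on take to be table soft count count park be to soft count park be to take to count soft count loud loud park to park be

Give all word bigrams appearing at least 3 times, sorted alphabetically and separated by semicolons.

Bigram counts meeting the condition (at least 3 times):
  park be: 3
  soft count: 4
  soft on: 3

park be; soft count; soft on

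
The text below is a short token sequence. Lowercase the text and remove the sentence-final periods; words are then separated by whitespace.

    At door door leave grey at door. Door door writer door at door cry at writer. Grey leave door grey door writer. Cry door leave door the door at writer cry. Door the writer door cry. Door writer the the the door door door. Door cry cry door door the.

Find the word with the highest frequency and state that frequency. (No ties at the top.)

Unigram frequencies (highest first):
  door: 21
  writer: 6
  cry: 6
  the: 6
  at: 5
  leave: 3
  … (1 more, each ≤ 3)

"door", 21 times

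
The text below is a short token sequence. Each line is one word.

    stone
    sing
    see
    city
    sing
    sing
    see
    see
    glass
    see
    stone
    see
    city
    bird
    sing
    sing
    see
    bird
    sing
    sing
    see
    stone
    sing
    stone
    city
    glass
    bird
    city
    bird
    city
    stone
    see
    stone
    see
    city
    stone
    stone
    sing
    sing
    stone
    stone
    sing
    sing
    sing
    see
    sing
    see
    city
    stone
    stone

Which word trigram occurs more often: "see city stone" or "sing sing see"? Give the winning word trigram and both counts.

"see city stone": 2 occurrences
"sing sing see": 4 occurrences

"sing sing see" (4 vs 2)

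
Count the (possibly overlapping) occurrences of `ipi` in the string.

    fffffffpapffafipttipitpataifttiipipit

3

Sliding a length-3 window over the 37 characters (35 positions):
  position 19–21: ipi
  position 32–34: ipi
  position 34–36: ipi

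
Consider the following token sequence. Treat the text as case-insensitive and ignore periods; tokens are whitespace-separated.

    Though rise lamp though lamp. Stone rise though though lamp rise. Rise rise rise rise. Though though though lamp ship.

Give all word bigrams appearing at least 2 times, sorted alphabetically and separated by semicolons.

rise rise; rise though; though lamp; though though

Bigram counts meeting the condition (at least 2 times):
  rise rise: 4
  rise though: 2
  though lamp: 3
  though though: 3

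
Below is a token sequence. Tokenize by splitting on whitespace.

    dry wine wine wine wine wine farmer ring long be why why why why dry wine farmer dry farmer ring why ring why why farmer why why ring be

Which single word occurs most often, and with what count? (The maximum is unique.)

Unigram frequencies (highest first):
  why: 9
  wine: 6
  farmer: 4
  ring: 4
  dry: 3
  be: 2
  … (1 more, each ≤ 1)

"why", 9 times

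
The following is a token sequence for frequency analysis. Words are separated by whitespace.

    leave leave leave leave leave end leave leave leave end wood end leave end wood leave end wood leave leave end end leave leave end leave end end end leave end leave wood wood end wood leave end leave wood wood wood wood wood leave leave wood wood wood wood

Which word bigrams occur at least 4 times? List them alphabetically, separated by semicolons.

end leave; end wood; leave end; leave leave; wood leave; wood wood

Bigram counts meeting the condition (at least 4 times):
  end leave: 7
  end wood: 4
  leave end: 9
  leave leave: 9
  wood leave: 4
  wood wood: 8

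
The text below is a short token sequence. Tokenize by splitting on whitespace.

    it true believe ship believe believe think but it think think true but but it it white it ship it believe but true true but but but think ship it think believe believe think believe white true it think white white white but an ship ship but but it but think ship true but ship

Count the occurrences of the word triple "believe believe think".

2

Scanning the 53 overlapping trigram windows for "believe believe think":
  position 5–7: believe believe think
  position 32–34: believe believe think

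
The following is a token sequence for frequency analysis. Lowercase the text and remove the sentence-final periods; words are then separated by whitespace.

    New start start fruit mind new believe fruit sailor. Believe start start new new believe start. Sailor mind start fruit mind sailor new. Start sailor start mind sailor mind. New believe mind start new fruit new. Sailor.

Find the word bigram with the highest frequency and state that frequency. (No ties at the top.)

"new believe", 3 times

Bigram frequencies (highest first):
  new believe: 3
  new start: 2
  start start: 2
  start fruit: 2
  fruit mind: 2
  mind new: 2
  … (17 more, each ≤ 2)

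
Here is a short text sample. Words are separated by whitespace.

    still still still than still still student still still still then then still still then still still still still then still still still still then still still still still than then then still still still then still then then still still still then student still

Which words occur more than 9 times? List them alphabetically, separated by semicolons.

Unigram counts meeting the condition (more than 9 times):
  still: 30
  then: 11

still; then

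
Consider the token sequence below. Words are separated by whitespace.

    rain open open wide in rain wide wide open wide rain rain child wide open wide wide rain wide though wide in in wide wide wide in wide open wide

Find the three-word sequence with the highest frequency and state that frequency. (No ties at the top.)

Trigram frequencies (highest first):
  wide open wide: 3
  rain open open: 1
  open open wide: 1
  open wide in: 1
  wide in rain: 1
  in rain wide: 1
  … (20 more, each ≤ 1)

"wide open wide", 3 times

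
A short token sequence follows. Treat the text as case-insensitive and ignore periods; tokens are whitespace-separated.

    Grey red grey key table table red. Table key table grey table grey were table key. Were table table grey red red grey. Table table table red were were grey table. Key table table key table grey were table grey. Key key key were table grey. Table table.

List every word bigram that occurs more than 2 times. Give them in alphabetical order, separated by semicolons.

grey table; key table; table grey; table key; table table; were table

Bigram counts meeting the condition (more than 2 times):
  grey table: 4
  key table: 4
  table grey: 6
  table key: 4
  table table: 6
  were table: 4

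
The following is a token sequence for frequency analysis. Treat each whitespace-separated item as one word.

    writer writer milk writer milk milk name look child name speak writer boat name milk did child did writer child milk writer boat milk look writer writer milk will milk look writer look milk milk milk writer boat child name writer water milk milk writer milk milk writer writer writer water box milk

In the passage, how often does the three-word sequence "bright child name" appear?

0

Scanning the 51 overlapping trigram windows for "bright child name":
  (none found)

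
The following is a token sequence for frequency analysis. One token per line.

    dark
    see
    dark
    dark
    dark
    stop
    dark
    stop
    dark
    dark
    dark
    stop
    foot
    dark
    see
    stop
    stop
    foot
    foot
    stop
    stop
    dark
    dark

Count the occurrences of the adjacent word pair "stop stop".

2

Scanning the 22 overlapping bigram windows for "stop stop":
  position 16–17: stop stop
  position 20–21: stop stop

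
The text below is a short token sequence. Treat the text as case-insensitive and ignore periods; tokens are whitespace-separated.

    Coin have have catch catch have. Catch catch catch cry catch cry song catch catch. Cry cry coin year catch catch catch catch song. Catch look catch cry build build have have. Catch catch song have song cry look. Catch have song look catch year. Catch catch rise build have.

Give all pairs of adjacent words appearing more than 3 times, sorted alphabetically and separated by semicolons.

catch catch; catch cry

Bigram counts meeting the condition (more than 3 times):
  catch catch: 9
  catch cry: 4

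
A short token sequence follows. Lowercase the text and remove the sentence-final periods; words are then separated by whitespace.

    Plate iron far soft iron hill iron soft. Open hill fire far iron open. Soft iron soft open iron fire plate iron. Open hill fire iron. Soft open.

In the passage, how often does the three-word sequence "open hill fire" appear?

2

Scanning the 26 overlapping trigram windows for "open hill fire":
  position 9–11: open hill fire
  position 23–25: open hill fire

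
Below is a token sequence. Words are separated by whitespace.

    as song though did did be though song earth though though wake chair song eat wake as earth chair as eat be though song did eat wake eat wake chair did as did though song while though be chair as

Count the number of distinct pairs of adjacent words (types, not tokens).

32

40 tokens → 39 bigram windows in total.
Repeated bigrams (each contributes count−1 duplicates):
  eat wake: 3
  though song: 3
  be though: 2
  chair as: 2
  wake chair: 2
7 duplicate windows → 39 − 7 = 32 distinct.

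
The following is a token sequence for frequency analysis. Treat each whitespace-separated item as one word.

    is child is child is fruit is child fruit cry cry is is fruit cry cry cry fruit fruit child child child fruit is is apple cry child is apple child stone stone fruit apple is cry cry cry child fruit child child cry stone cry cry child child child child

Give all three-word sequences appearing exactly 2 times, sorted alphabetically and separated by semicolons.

cry cry child; cry cry cry; fruit child child; fruit cry cry; is child is

Trigram counts meeting the condition (exactly 2 times):
  cry cry child: 2
  cry cry cry: 2
  fruit child child: 2
  fruit cry cry: 2
  is child is: 2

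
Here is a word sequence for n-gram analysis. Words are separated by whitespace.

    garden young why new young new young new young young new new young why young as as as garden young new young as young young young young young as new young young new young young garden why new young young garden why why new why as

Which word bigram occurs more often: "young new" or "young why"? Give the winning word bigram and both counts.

"young new" (5 vs 2)

"young new": 5 occurrences
"young why": 2 occurrences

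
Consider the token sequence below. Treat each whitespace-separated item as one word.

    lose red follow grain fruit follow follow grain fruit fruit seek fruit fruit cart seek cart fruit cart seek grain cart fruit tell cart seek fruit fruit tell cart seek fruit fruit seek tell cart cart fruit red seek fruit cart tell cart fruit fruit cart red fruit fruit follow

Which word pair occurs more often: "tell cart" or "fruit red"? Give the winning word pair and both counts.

"tell cart" (4 vs 1)

"tell cart": 4 occurrences
"fruit red": 1 occurrence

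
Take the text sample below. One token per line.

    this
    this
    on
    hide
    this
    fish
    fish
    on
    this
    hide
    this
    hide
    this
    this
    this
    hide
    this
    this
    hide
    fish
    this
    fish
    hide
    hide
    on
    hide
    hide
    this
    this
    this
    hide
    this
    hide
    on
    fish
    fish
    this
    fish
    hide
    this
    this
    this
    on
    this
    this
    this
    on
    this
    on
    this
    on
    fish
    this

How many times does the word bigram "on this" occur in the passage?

4

Scanning the 52 overlapping bigram windows for "on this":
  position 8–9: on this
  position 43–44: on this
  position 47–48: on this
  position 49–50: on this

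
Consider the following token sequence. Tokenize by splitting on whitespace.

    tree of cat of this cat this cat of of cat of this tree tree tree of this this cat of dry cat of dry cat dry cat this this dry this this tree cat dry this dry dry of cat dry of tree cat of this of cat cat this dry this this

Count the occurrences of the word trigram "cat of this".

3

Scanning the 52 overlapping trigram windows for "cat of this":
  position 3–5: cat of this
  position 11–13: cat of this
  position 45–47: cat of this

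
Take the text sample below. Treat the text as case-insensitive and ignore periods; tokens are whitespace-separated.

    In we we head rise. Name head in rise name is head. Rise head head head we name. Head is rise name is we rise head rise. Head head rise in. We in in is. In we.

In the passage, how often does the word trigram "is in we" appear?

Scanning the 35 overlapping trigram windows for "is in we":
  position 35–37: is in we

1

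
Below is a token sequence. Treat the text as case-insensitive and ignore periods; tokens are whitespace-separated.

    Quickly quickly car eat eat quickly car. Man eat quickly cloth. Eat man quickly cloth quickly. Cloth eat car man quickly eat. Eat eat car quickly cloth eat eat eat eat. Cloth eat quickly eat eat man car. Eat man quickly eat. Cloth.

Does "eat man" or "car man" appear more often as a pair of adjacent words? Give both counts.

"eat man" (3 vs 2)

"eat man": 3 occurrences
"car man": 2 occurrences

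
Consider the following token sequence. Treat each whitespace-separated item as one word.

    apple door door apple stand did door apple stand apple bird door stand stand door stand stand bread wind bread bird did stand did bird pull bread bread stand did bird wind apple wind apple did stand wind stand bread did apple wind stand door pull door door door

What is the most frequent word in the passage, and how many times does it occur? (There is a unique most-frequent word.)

"stand", 11 times

Unigram frequencies (highest first):
  stand: 11
  door: 9
  apple: 7
  did: 6
  bread: 5
  wind: 5
  … (2 more, each ≤ 4)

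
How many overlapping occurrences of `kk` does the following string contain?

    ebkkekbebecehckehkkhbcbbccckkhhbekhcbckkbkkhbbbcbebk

5

Sliding a length-2 window over the 52 characters (51 positions):
  position 3–4: kk
  position 18–19: kk
  position 28–29: kk
  position 39–40: kk
  position 42–43: kk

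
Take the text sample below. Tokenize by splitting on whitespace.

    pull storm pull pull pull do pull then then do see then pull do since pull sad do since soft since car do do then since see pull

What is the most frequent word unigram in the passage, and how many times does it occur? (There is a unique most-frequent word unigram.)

"pull", 8 times

Unigram frequencies (highest first):
  pull: 8
  do: 6
  then: 4
  since: 4
  see: 2
  storm: 1
  … (3 more, each ≤ 1)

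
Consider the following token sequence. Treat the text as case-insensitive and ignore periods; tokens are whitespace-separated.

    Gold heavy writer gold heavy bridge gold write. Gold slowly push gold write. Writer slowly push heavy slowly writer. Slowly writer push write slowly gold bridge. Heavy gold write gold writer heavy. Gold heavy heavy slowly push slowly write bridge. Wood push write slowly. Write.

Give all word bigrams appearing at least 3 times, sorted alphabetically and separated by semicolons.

Bigram counts meeting the condition (at least 3 times):
  gold heavy: 3
  gold write: 3
  slowly push: 3

gold heavy; gold write; slowly push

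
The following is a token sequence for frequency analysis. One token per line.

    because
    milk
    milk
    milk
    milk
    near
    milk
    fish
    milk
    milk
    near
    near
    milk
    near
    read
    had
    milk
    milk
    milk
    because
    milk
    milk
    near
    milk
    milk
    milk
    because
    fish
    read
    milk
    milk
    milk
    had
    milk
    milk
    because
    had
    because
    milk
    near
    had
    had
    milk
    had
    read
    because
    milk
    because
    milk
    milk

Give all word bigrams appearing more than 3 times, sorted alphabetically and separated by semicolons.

because milk; milk because; milk milk; milk near

Bigram counts meeting the condition (more than 3 times):
  because milk: 5
  milk because: 4
  milk milk: 13
  milk near: 5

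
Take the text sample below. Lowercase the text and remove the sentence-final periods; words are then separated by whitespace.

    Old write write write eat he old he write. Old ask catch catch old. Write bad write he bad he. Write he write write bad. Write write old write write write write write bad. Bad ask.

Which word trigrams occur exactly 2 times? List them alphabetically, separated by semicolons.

Trigram counts meeting the condition (exactly 2 times):
  old write write: 2
  write bad write: 2
  write write bad: 2

old write write; write bad write; write write bad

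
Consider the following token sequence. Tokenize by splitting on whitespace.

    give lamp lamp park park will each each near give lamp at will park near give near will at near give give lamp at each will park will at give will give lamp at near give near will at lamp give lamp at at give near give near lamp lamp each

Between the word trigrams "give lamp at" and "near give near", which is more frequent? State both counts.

"give lamp at": 4 occurrences
"near give near": 3 occurrences

"give lamp at" (4 vs 3)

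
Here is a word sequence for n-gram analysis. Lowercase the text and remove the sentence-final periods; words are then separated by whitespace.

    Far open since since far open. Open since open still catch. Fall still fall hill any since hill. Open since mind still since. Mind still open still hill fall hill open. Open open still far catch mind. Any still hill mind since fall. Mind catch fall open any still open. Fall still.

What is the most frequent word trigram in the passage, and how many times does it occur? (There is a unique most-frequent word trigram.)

Trigram frequencies (highest first):
  since mind still: 2
  far open since: 1
  open since since: 1
  since since far: 1
  since far open: 1
  far open open: 1
  … (43 more, each ≤ 1)

"since mind still", 2 times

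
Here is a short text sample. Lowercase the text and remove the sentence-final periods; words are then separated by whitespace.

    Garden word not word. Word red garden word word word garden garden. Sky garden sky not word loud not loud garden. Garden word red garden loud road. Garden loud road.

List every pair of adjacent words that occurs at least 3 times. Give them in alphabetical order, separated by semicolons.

Bigram counts meeting the condition (at least 3 times):
  garden word: 3
  word word: 3

garden word; word word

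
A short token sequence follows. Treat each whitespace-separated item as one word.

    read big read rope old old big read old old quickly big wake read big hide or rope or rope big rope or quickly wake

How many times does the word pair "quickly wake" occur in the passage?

Scanning the 24 overlapping bigram windows for "quickly wake":
  position 24–25: quickly wake

1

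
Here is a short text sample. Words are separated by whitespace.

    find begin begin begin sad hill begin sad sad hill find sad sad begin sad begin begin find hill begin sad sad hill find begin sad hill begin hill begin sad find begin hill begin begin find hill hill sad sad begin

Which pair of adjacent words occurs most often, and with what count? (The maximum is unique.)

"begin sad", 6 times

Bigram frequencies (highest first):
  begin sad: 6
  hill begin: 5
  begin begin: 4
  sad hill: 4
  sad sad: 4
  find begin: 3
  … (9 more, each ≤ 3)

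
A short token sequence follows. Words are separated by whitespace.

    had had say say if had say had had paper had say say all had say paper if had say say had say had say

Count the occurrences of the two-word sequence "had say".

7

Scanning the 24 overlapping bigram windows for "had say":
  position 2–3: had say
  position 6–7: had say
  position 11–12: had say
  position 15–16: had say
  position 19–20: had say
  position 22–23: had say
  position 24–25: had say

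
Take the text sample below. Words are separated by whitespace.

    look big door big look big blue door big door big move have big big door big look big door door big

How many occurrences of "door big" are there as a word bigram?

5

Scanning the 21 overlapping bigram windows for "door big":
  position 3–4: door big
  position 8–9: door big
  position 10–11: door big
  position 16–17: door big
  position 21–22: door big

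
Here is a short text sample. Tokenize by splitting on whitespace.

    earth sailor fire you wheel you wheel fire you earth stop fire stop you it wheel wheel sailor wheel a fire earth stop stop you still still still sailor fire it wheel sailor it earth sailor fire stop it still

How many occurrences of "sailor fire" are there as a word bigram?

3

Scanning the 39 overlapping bigram windows for "sailor fire":
  position 2–3: sailor fire
  position 29–30: sailor fire
  position 36–37: sailor fire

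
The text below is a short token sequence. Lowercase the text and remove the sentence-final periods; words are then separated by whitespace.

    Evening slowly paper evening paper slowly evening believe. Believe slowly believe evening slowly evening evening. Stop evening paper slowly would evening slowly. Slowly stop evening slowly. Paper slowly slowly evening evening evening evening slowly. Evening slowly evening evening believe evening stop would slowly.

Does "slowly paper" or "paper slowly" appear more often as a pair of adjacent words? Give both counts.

"paper slowly" (3 vs 2)

"slowly paper": 2 occurrences
"paper slowly": 3 occurrences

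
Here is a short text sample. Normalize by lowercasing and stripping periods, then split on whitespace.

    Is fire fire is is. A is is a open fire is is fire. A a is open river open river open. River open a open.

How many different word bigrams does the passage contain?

14

26 tokens → 25 bigram windows in total.
Repeated bigrams (each contributes count−1 duplicates):
  is is: 3
  open river: 3
  river open: 3
  a is: 2
  a open: 2
  fire is: 2
  is a: 2
  is fire: 2
11 duplicate windows → 25 − 11 = 14 distinct.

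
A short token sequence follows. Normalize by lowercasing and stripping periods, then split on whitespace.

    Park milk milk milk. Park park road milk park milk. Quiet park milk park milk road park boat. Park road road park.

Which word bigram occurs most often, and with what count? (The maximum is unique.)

"park milk", 4 times

Bigram frequencies (highest first):
  park milk: 4
  milk park: 3
  milk milk: 2
  park road: 2
  road park: 2
  park park: 1
  … (7 more, each ≤ 1)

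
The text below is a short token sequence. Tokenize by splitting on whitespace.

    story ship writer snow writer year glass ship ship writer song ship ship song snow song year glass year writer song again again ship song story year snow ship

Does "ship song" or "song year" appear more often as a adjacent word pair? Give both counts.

"ship song": 2 occurrences
"song year": 1 occurrence

"ship song" (2 vs 1)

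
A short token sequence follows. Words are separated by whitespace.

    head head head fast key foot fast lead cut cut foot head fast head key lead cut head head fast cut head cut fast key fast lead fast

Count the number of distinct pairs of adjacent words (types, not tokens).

19

28 tokens → 27 bigram windows in total.
Repeated bigrams (each contributes count−1 duplicates):
  head fast: 3
  head head: 3
  cut head: 2
  fast key: 2
  fast lead: 2
  lead cut: 2
8 duplicate windows → 27 − 8 = 19 distinct.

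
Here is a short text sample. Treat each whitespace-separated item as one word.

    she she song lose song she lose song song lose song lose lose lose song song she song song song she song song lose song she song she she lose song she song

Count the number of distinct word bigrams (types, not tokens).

8

33 tokens → 32 bigram windows in total.
Repeated bigrams (each contributes count−1 duplicates):
  lose song: 6
  song she: 6
  she song: 5
  song song: 5
  song lose: 4
  lose lose: 2
  she lose: 2
  she she: 2
24 duplicate windows → 32 − 24 = 8 distinct.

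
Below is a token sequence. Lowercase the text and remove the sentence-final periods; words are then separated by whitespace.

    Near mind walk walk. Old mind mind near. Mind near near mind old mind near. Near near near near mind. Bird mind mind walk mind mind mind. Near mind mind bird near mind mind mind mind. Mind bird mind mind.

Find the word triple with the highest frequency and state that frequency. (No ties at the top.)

Trigram frequencies (highest first):
  mind mind mind: 4
  near near near: 3
  mind mind near: 2
  mind near mind: 2
  mind near near: 2
  near near mind: 2
  … (19 more, each ≤ 2)

"mind mind mind", 4 times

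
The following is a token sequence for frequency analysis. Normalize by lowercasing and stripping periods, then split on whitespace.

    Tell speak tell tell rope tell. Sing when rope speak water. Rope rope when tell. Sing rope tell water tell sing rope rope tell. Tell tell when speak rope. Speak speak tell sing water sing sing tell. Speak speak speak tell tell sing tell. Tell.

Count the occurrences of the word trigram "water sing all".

Scanning the 43 overlapping trigram windows for "water sing all":
  (none found)

0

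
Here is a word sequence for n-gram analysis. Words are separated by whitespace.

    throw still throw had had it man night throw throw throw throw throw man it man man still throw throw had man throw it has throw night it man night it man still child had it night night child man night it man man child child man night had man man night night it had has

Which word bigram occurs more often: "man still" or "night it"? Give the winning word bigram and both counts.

"night it" (4 vs 2)

"man still": 2 occurrences
"night it": 4 occurrences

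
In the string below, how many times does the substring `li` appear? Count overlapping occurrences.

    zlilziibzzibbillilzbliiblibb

4

Sliding a length-2 window over the 28 characters (27 positions):
  position 2–3: li
  position 16–17: li
  position 21–22: li
  position 25–26: li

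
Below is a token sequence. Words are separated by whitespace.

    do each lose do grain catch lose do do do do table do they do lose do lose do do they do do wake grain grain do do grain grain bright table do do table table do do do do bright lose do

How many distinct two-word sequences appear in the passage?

21

43 tokens → 42 bigram windows in total.
Repeated bigrams (each contributes count−1 duplicates):
  do do: 10
  lose do: 5
  table do: 3
  do grain: 2
  do lose: 2
  do table: 2
  do they: 2
  grain grain: 2
  … (1 more repeated)
21 duplicate windows → 42 − 21 = 21 distinct.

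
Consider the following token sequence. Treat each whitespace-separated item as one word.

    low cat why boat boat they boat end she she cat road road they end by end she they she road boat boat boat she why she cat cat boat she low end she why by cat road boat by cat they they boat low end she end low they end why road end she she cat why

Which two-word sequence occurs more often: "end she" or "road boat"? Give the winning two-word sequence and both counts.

"end she" (5 vs 2)

"end she": 5 occurrences
"road boat": 2 occurrences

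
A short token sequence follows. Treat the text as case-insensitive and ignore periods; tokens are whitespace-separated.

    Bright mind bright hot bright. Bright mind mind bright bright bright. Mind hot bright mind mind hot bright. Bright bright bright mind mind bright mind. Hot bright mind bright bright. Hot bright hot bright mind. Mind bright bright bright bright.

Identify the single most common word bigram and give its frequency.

Bigram frequencies (highest first):
  bright bright: 10
  bright mind: 8
  hot bright: 6
  mind bright: 5
  mind mind: 4
  bright hot: 3
  … (1 more, each ≤ 3)

"bright bright", 10 times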